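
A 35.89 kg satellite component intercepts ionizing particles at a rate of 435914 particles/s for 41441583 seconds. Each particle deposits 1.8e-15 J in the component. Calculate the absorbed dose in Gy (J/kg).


Total energy deposited = rate * time * E_per
  = 435914 * 41441583 * 1.8e-15 = 0.03251694 J
Dose = E_total / mass = 0.03251694 / 35.89
Dose = 9.0601669e-04 Gy

9.0602e-04 Gy


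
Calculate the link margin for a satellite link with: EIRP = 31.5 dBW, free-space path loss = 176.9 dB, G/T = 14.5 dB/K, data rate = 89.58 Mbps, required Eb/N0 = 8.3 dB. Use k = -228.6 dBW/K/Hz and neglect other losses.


C/N0 = EIRP - FSPL + G/T - k = 31.5 - 176.9 + 14.5 - (-228.6)
C/N0 = 97.7000 dB-Hz
R_b = 89.58 Mbps = 8.958e+07 bps -> 10*log10(R_b) = 79.5221 dB-Hz
Eb/N0 = C/N0 - 10*log10(R_b) = 97.7000 - 79.5221 = 18.1779 dB
Margin = Eb/N0 - Eb/N0_req = 18.1779 - 8.3 = 9.8779 dB (link closes)

9.8779 dB


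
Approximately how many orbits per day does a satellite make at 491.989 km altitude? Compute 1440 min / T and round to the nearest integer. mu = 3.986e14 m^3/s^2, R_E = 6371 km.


r = 6.862989e+06 m
T = 2*pi*sqrt(r^3/mu) = 5658.2375 s = 94.3040 min
revs/day = 1440 / 94.3040 = 15.2698
Rounded: 15 revolutions per day

15 revolutions per day


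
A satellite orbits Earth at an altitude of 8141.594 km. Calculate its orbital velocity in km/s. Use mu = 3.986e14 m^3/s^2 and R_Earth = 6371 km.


r = R_E + alt = 6371.0 + 8141.594 = 14512.5940 km = 1.4512594e+07 m
v = sqrt(mu/r) = sqrt(3.986e14 / 1.4512594e+07) = 5240.7824 m/s = 5.2408 km/s

5.2408 km/s


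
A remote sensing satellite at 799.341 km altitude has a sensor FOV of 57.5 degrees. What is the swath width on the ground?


FOV = 57.5 deg = 1.0036 rad
swath = 2 * alt * tan(FOV/2) = 2 * 799.341 * tan(0.5017822)
swath = 2 * 799.341 * 0.5486188
swath = 877.0670 km

877.0670 km


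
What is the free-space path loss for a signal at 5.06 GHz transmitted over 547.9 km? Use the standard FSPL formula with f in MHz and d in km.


f = 5.06 GHz = 5060.0000 MHz
d = 547.9 km
FSPL = 32.44 + 20*log10(5060.0000) + 20*log10(547.9)
FSPL = 32.44 + 74.0830 + 54.7740
FSPL = 161.2970 dB

161.2970 dB


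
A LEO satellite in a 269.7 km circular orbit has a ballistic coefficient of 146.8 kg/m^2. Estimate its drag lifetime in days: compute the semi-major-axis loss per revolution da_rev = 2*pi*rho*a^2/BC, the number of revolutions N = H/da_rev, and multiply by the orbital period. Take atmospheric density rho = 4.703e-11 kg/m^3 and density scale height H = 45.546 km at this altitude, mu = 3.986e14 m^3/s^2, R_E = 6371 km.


a = R_E + alt = 6640.7000 km = 6.6407e+06 m
da_rev = 2*pi*rho*a^2/BC = 2*pi*4.703e-11*(6.6407e+06)^2/146.8 = 88.768016 m per revolution
N = H/da_rev = 45546.0000 m / 88.768016 m = 513.0902 revolutions
P = 2*pi*sqrt(a^3/mu) = 5385.5742 s
lifetime = N*P = 513.0902 * 5385.5742 = 2.7632854e+06 s = 31.9825 days

31.9825 days


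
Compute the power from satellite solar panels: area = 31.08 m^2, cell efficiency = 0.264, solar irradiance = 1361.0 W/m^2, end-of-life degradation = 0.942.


P = area * eta * S * degradation
P = 31.08 * 0.264 * 1361.0 * 0.942
P = 10519.4726 W

10519.4726 W


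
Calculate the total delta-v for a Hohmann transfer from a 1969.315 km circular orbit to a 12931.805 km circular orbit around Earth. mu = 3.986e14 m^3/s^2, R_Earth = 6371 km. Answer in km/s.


r1 = 8340.3150 km = 8.340315e+06 m
r2 = 19302.8050 km = 1.9302805e+07 m
dv1 = sqrt(mu/r1)*(sqrt(2*r2/(r1+r2)) - 1) = 1256.5833 m/s
dv2 = sqrt(mu/r2)*(1 - sqrt(2*r1/(r1+r2))) = 1014.2395 m/s
total dv = |dv1| + |dv2| = 1256.5833 + 1014.2395 = 2270.8228 m/s = 2.2708 km/s

2.2708 km/s


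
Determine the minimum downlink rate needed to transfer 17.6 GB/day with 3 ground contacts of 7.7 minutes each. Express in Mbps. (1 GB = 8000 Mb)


total contact time = 3 * 7.7 * 60 = 1386.0000 s
data = 17.6 GB = 140800.0000 Mb
rate = 140800.0000 / 1386.0000 = 101.5873 Mbps

101.5873 Mbps


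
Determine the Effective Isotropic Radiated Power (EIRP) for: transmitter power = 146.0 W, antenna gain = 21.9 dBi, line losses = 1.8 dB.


Pt = 146.0 W = 21.6435 dBW
EIRP = Pt_dBW + Gt - losses = 21.6435 + 21.9 - 1.8 = 41.7435 dBW

41.7435 dBW


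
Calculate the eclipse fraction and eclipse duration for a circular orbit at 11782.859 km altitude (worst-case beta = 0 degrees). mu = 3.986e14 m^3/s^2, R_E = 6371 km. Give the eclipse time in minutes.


r = 18153.8590 km
T = 405.7078 min
Eclipse fraction = arcsin(R_E/r)/pi = arcsin(6371.0000/18153.8590)/pi
= arcsin(0.3509447)/pi = 0.1141395
Eclipse duration = 0.1141395 * 405.7078 = 46.3073 min

46.3073 minutes


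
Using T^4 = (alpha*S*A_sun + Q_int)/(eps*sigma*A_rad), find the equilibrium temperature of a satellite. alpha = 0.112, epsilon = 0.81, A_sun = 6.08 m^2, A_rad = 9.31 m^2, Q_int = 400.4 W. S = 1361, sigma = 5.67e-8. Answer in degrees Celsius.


Numerator = alpha*S*A_sun + Q_int = 0.112*1361*6.08 + 400.4 = 1327.1866 W
Denominator = eps*sigma*A_rad = 0.81*5.67e-8*9.31 = 4.2758037e-07 W/K^4
T^4 = 3.1039464e+09 K^4
T = 236.0362 K = -37.1138 C

-37.1138 degrees Celsius


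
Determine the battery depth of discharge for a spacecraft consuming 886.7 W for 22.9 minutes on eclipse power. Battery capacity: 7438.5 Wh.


E_used = P * t / 60 = 886.7 * 22.9 / 60 = 338.4238 Wh
DOD = E_used / E_total * 100 = 338.4238 / 7438.5 * 100
DOD = 4.5496 %

4.5496 %


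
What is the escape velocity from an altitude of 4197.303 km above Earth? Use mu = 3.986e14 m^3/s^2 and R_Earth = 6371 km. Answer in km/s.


r = 6371.0 + 4197.303 = 10568.3030 km = 1.0568303e+07 m
v_esc = sqrt(2*mu/r) = sqrt(2*3.986e14 / 1.0568303e+07)
v_esc = 8685.2239 m/s = 8.6852 km/s

8.6852 km/s


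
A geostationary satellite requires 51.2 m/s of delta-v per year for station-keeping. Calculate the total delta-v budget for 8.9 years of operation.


dV = rate * years = 51.2 * 8.9
dV = 455.6800 m/s

455.6800 m/s


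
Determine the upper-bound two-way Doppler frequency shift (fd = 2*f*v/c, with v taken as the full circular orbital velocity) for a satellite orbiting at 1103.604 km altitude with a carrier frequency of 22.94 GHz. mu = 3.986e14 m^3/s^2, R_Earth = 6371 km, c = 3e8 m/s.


r = 7.474604e+06 m
v = sqrt(mu/r) = 7302.5502 m/s (worst-case radial velocity)
f = 22.94 GHz = 2.294e+10 Hz
fd = 2*f*v/c = 2*2.294e+10*7302.5502/3.0e+08
fd = 1.1168033e+06 Hz

1.1168e+06 Hz


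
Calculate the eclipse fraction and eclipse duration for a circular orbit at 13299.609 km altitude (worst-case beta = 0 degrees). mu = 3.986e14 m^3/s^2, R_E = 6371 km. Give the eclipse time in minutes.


r = 19670.6090 km
T = 457.6007 min
Eclipse fraction = arcsin(R_E/r)/pi = arcsin(6371.0000/19670.6090)/pi
= arcsin(0.3238842)/pi = 0.1049888
Eclipse duration = 0.1049888 * 457.6007 = 48.0430 min

48.0430 minutes


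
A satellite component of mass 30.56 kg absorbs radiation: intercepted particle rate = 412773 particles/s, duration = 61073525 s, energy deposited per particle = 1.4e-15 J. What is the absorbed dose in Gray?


Total energy deposited = rate * time * E_per
  = 412773 * 61073525 * 1.4e-15 = 0.0352933 J
Dose = E_total / mass = 0.0352933 / 30.56
Dose = 0.001154886 Gy

0.0012 Gy


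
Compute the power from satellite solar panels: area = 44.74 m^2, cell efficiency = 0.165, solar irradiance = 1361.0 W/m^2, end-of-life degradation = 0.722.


P = area * eta * S * degradation
P = 44.74 * 0.165 * 1361.0 * 0.722
P = 7253.9615 W

7253.9615 W


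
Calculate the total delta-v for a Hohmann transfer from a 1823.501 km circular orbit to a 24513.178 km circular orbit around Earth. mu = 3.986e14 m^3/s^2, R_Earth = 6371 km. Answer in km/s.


r1 = 8194.5010 km = 8.194501e+06 m
r2 = 30884.1780 km = 3.0884178e+07 m
dv1 = sqrt(mu/r1)*(sqrt(2*r2/(r1+r2)) - 1) = 1793.9938 m/s
dv2 = sqrt(mu/r2)*(1 - sqrt(2*r1/(r1+r2))) = 1266.0110 m/s
total dv = |dv1| + |dv2| = 1793.9938 + 1266.0110 = 3060.0048 m/s = 3.0600 km/s

3.0600 km/s


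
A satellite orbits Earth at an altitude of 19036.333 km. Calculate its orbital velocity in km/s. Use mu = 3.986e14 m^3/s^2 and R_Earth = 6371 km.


r = R_E + alt = 6371.0 + 19036.333 = 25407.3330 km = 2.5407333e+07 m
v = sqrt(mu/r) = sqrt(3.986e14 / 2.5407333e+07) = 3960.8565 m/s = 3.9609 km/s

3.9609 km/s


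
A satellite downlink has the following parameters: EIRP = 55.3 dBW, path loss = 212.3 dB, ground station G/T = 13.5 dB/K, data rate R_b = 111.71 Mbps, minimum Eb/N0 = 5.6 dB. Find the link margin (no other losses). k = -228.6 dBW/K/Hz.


C/N0 = EIRP - FSPL + G/T - k = 55.3 - 212.3 + 13.5 - (-228.6)
C/N0 = 85.1000 dB-Hz
R_b = 111.71 Mbps = 1.1171e+08 bps -> 10*log10(R_b) = 80.4809 dB-Hz
Eb/N0 = C/N0 - 10*log10(R_b) = 85.1000 - 80.4809 = 4.6191 dB
Margin = Eb/N0 - Eb/N0_req = 4.6191 - 5.6 = -0.9809205 dB (negative margin: link does not close)

-0.9809 dB


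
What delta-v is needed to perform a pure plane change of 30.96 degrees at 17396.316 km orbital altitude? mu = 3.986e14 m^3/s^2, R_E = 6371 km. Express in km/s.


r = 23767.3160 km = 2.3767316e+07 m
V = sqrt(mu/r) = 4095.2326 m/s
di = 30.96 deg = 0.5403539 rad
dV = 2*V*sin(di/2) = 2*4095.2326*sin(0.270177)
dV = 2186.0515 m/s = 2.1861 km/s

2.1861 km/s


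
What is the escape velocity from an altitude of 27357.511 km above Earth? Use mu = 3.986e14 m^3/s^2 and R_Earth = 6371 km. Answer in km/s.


r = 6371.0 + 27357.511 = 33728.5110 km = 3.3728511e+07 m
v_esc = sqrt(2*mu/r) = sqrt(2*3.986e14 / 3.3728511e+07)
v_esc = 4861.6653 m/s = 4.8617 km/s

4.8617 km/s


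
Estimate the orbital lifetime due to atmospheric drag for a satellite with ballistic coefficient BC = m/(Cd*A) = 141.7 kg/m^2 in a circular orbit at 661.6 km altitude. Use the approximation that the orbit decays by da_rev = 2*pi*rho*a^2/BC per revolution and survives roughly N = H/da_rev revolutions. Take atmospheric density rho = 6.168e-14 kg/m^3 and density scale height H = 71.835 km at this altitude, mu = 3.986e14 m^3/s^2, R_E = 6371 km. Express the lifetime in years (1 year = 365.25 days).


a = R_E + alt = 7032.6000 km = 7.0326e+06 m
da_rev = 2*pi*rho*a^2/BC = 2*pi*6.168e-14*(7.0326e+06)^2/141.7 = 0.135265243 m per revolution
N = H/da_rev = 71835.0000 m / 0.135265243 m = 531067.6905 revolutions
P = 2*pi*sqrt(a^3/mu) = 5869.2836 s
lifetime = N*P = 531067.6905 * 5869.2836 = 3.1169869e+09 s = 36076.2372 days
years = 36076.2372 / 365.25 = 98.7714 years

98.7714 years


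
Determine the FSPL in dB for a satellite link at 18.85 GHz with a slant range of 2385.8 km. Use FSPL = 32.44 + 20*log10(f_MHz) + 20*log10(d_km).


f = 18.85 GHz = 18850.0000 MHz
d = 2385.8 km
FSPL = 32.44 + 20*log10(18850.0000) + 20*log10(2385.8)
FSPL = 32.44 + 85.5062 + 67.5527
FSPL = 185.4989 dB

185.4989 dB


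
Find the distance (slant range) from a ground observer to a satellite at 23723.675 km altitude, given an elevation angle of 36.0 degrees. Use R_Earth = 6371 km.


h = 23723.675 km, el = 36.0 deg
d = -R_E*sin(el) + sqrt((R_E*sin(el))^2 + 2*R_E*h + h^2)
d = -6371.0000*sin(0.6283185) + sqrt((6371.0000*0.5877853)^2 + 2*6371.0000*23723.675 + 23723.675^2)
d = 25905.2319 km

25905.2319 km


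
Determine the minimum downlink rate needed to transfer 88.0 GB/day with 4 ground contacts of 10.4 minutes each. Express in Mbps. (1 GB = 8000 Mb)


total contact time = 4 * 10.4 * 60 = 2496.0000 s
data = 88.0 GB = 704000.0000 Mb
rate = 704000.0000 / 2496.0000 = 282.0513 Mbps

282.0513 Mbps


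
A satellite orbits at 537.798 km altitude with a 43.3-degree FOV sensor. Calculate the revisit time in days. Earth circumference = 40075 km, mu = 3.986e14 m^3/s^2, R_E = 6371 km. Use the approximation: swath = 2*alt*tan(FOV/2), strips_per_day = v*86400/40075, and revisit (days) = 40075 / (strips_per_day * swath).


swath = 2*537.798*tan(0.3778638) = 426.9447 km
v = sqrt(mu/r) = 7595.6929 m/s = 7.5957 km/s
strips/day = v*86400/40075 = 7.5957*86400/40075 = 16.3760
coverage/day = strips * swath = 16.3760 * 426.9447 = 6991.6434 km
revisit = 40075 / 6991.6434 = 5.7318 days

5.7318 days


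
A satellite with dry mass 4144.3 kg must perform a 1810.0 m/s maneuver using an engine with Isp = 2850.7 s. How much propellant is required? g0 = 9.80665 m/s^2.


ve = Isp * g0 = 2850.7 * 9.80665 = 27955.817155 m/s
mass ratio = exp(dv/ve) = exp(1810.0/27955.817155) = 1.06688696
m_prop = m_dry * (mr - 1) = 4144.3 * (1.06688696 - 1)
m_prop = 277.1996 kg

277.1996 kg


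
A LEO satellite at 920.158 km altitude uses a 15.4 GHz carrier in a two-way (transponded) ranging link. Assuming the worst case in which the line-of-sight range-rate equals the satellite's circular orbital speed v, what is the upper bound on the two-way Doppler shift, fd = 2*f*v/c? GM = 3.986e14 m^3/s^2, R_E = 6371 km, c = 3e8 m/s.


r = 7.291158e+06 m
v = sqrt(mu/r) = 7393.8459 m/s (worst-case radial velocity)
f = 15.4 GHz = 1.54e+10 Hz
fd = 2*f*v/c = 2*1.54e+10*7393.8459/3.0e+08
fd = 759101.5080 Hz

759101.5080 Hz


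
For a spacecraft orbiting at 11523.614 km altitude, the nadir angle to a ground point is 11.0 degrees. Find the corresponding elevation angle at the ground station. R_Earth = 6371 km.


r = R_E + alt = 17894.6140 km
Law of sines in the satellite / Earth-center / ground-point triangle:
  sin(nadir)/R_E = sin(90 + el)/r  =>  cos(el) = (r/R_E)*sin(nadir)
cos(el) = (17894.6140 / 6371.0000) * sin(11.0 deg) = 0.5359368
el = arccos(0.5359368) = 57.5925 deg
(Earth-central angle = 90 - nadir - el = 21.4075 deg)

57.5925 degrees


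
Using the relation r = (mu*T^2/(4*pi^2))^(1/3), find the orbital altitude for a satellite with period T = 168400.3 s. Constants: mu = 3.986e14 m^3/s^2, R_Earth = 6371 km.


T = 168400.3 s
r = (mu*T^2/(4*pi^2))^(1/3) = (3.986e14 * 168400.3^2 / (4*pi^2))^(1/3)
r = 6.5910473e+07 m = 65910.4727 km
alt = r - R_E = 65910.4727 - 6371 = 59539.4727 km

59539.4727 km


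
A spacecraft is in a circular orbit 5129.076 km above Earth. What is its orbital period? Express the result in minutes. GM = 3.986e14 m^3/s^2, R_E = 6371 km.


r = 11500.0760 km = 1.1500076e+07 m
T = 2*pi*sqrt(r^3/mu) = 2*pi*sqrt(1.5209052e+21 / 3.986e14)
T = 12273.3265 s = 204.5554 min

204.5554 minutes


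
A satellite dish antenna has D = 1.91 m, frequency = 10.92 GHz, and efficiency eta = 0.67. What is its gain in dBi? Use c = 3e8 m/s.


lambda = c/f = 3e8 / 1.092e+10 = 0.02747253 m
G = eta*(pi*D/lambda)^2 = 0.67*(pi*1.91/0.02747253)^2
G = 31962.7435 (linear)
G = 10*log10(31962.7435) = 45.0464 dBi

45.0464 dBi


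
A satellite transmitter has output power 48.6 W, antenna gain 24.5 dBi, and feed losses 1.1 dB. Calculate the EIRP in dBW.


Pt = 48.6 W = 16.8664 dBW
EIRP = Pt_dBW + Gt - losses = 16.8664 + 24.5 - 1.1 = 40.2664 dBW

40.2664 dBW


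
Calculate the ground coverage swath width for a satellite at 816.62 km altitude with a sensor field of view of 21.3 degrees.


FOV = 21.3 deg = 0.3717551 rad
swath = 2 * alt * tan(FOV/2) = 2 * 816.62 * tan(0.1858776)
swath = 2 * 816.62 * 0.1880483
swath = 307.1280 km

307.1280 km


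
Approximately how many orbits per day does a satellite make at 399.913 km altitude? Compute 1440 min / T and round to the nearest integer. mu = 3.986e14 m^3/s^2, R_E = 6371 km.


r = 6.770913e+06 m
T = 2*pi*sqrt(r^3/mu) = 5544.7513 s = 92.4125 min
revs/day = 1440 / 92.4125 = 15.5823
Rounded: 16 revolutions per day

16 revolutions per day


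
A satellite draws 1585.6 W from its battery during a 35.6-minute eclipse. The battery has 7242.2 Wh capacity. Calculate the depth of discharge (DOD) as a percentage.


E_used = P * t / 60 = 1585.6 * 35.6 / 60 = 940.7893 Wh
DOD = E_used / E_total * 100 = 940.7893 / 7242.2 * 100
DOD = 12.9904 %

12.9904 %


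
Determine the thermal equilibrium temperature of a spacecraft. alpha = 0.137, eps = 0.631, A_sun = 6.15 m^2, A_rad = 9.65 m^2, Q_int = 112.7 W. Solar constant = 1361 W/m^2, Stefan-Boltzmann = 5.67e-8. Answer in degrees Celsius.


Numerator = alpha*S*A_sun + Q_int = 0.137*1361*6.15 + 112.7 = 1259.4106 W
Denominator = eps*sigma*A_rad = 0.631*5.67e-8*9.65 = 3.4525481e-07 W/K^4
T^4 = 3.6477712e+09 K^4
T = 245.7576 K = -27.3924 C

-27.3924 degrees Celsius


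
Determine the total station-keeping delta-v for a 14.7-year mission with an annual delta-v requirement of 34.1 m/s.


dV = rate * years = 34.1 * 14.7
dV = 501.2700 m/s

501.2700 m/s


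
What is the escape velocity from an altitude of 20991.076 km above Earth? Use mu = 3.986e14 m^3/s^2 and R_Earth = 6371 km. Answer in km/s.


r = 6371.0 + 20991.076 = 27362.0760 km = 2.7362076e+07 m
v_esc = sqrt(2*mu/r) = sqrt(2*3.986e14 / 2.7362076e+07)
v_esc = 5397.7047 m/s = 5.3977 km/s

5.3977 km/s


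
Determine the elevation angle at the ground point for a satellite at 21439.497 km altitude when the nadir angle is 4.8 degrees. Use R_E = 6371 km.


r = R_E + alt = 27810.4970 km
Law of sines in the satellite / Earth-center / ground-point triangle:
  sin(nadir)/R_E = sin(90 + el)/r  =>  cos(el) = (r/R_E)*sin(nadir)
cos(el) = (27810.4970 / 6371.0000) * sin(4.8 deg) = 0.365268
el = arccos(0.365268) = 68.5759 deg
(Earth-central angle = 90 - nadir - el = 16.6241 deg)

68.5759 degrees


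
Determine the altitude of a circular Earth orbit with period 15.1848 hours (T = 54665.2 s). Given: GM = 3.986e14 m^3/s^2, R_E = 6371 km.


T = 54665.2 s
r = (mu*T^2/(4*pi^2))^(1/3) = (3.986e14 * 54665.2^2 / (4*pi^2))^(1/3)
r = 3.1131483e+07 m = 31131.4833 km
alt = r - R_E = 31131.4833 - 6371 = 24760.4833 km

24760.4833 km


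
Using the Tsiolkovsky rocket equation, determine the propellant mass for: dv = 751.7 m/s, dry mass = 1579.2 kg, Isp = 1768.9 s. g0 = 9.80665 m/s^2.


ve = Isp * g0 = 1768.9 * 9.80665 = 17346.983185 m/s
mass ratio = exp(dv/ve) = exp(751.7/17346.983185) = 1.04428578
m_prop = m_dry * (mr - 1) = 1579.2 * (1.04428578 - 1)
m_prop = 69.9361 kg

69.9361 kg


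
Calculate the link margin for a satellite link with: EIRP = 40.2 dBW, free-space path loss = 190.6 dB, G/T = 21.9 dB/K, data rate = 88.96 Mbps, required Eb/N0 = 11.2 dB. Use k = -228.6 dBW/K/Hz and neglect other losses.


C/N0 = EIRP - FSPL + G/T - k = 40.2 - 190.6 + 21.9 - (-228.6)
C/N0 = 100.1000 dB-Hz
R_b = 88.96 Mbps = 8.896e+07 bps -> 10*log10(R_b) = 79.4919 dB-Hz
Eb/N0 = C/N0 - 10*log10(R_b) = 100.1000 - 79.4919 = 20.6081 dB
Margin = Eb/N0 - Eb/N0_req = 20.6081 - 11.2 = 9.4081 dB (link closes)

9.4081 dB


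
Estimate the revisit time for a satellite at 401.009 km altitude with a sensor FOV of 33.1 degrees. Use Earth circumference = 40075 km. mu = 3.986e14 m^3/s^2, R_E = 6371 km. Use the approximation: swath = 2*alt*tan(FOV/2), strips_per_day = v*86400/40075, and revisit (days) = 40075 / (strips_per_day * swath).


swath = 2*401.009*tan(0.288852) = 238.3301 km
v = sqrt(mu/r) = 7672.0228 m/s = 7.6720 km/s
strips/day = v*86400/40075 = 7.6720*86400/40075 = 16.5406
coverage/day = strips * swath = 16.5406 * 238.3301 = 3942.1115 km
revisit = 40075 / 3942.1115 = 10.1659 days

10.1659 days


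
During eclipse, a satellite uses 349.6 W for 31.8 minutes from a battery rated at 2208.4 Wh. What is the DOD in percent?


E_used = P * t / 60 = 349.6 * 31.8 / 60 = 185.2880 Wh
DOD = E_used / E_total * 100 = 185.2880 / 2208.4 * 100
DOD = 8.3901 %

8.3901 %


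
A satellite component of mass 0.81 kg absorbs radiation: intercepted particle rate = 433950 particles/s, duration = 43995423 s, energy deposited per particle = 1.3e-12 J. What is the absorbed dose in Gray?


Total energy deposited = rate * time * E_per
  = 433950 * 43995423 * 1.3e-12 = 24.8194 J
Dose = E_total / mass = 24.8194 / 0.81
Dose = 30.6412 Gy

30.6412 Gy


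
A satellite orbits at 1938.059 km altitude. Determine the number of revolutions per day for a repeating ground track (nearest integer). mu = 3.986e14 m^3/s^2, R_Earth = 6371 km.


r = 8.309059e+06 m
T = 2*pi*sqrt(r^3/mu) = 7537.7024 s = 125.6284 min
revs/day = 1440 / 125.6284 = 11.4624
Rounded: 11 revolutions per day

11 revolutions per day


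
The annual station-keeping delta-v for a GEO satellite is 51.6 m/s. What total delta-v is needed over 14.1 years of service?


dV = rate * years = 51.6 * 14.1
dV = 727.5600 m/s

727.5600 m/s


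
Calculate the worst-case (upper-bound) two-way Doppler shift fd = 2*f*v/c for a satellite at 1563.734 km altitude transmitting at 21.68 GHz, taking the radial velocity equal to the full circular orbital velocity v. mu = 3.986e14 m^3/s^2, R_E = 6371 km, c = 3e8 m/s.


r = 7.934734e+06 m
v = sqrt(mu/r) = 7087.6532 m/s (worst-case radial velocity)
f = 21.68 GHz = 2.168e+10 Hz
fd = 2*f*v/c = 2*2.168e+10*7087.6532/3.0e+08
fd = 1.0244021e+06 Hz

1.0244e+06 Hz


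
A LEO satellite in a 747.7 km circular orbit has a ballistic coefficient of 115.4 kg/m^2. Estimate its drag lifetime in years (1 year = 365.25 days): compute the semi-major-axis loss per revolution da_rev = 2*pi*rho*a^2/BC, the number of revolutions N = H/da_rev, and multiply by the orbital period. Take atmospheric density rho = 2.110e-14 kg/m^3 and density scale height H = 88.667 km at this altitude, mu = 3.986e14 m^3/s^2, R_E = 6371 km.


a = R_E + alt = 7118.7000 km = 7.1187e+06 m
da_rev = 2*pi*rho*a^2/BC = 2*pi*2.110e-14*(7.1187e+06)^2/115.4 = 0.0582180825 m per revolution
N = H/da_rev = 88667.0000 m / 0.0582180825 m = 1.5230148e+06 revolutions
P = 2*pi*sqrt(a^3/mu) = 5977.3992 s
lifetime = N*P = 1.5230148e+06 * 5977.3992 = 9.1036673e+09 s = 105366.5191 days
years = 105366.5191 / 365.25 = 288.4778 years

288.4778 years


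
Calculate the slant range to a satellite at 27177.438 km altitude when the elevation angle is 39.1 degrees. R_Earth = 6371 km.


h = 27177.438 km, el = 39.1 deg
d = -R_E*sin(el) + sqrt((R_E*sin(el))^2 + 2*R_E*h + h^2)
d = -6371.0000*sin(0.6824237) + sqrt((6371.0000*0.6306758)^2 + 2*6371.0000*27177.438 + 27177.438^2)
d = 29164.0780 km

29164.0780 km


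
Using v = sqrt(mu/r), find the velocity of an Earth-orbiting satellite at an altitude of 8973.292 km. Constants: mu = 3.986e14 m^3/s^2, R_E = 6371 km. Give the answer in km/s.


r = R_E + alt = 6371.0 + 8973.292 = 15344.2920 km = 1.5344292e+07 m
v = sqrt(mu/r) = sqrt(3.986e14 / 1.5344292e+07) = 5096.7722 m/s = 5.0968 km/s

5.0968 km/s


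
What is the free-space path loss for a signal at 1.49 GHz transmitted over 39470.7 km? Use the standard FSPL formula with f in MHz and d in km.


f = 1.49 GHz = 1490.0000 MHz
d = 39470.7 km
FSPL = 32.44 + 20*log10(1490.0000) + 20*log10(39470.7)
FSPL = 32.44 + 63.4637 + 91.9255
FSPL = 187.8292 dB

187.8292 dB


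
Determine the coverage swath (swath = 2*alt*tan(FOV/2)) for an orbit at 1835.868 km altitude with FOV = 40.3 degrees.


FOV = 40.3 deg = 0.7033677 rad
swath = 2 * alt * tan(FOV/2) = 2 * 1835.868 * tan(0.3516838)
swath = 2 * 1835.868 * 0.3669379
swath = 1347.2990 km

1347.2990 km


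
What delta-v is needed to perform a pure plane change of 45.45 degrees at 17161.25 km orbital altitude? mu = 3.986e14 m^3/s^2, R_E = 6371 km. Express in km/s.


r = 23532.2500 km = 2.353225e+07 m
V = sqrt(mu/r) = 4115.6356 m/s
di = 45.45 deg = 0.7932521 rad
dV = 2*V*sin(di/2) = 2*4115.6356*sin(0.3966261)
dV = 3179.8104 m/s = 3.1798 km/s

3.1798 km/s


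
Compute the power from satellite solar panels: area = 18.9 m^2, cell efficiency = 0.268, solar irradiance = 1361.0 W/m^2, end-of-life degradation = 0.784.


P = area * eta * S * degradation
P = 18.9 * 0.268 * 1361.0 * 0.784
P = 5404.6900 W

5404.6900 W


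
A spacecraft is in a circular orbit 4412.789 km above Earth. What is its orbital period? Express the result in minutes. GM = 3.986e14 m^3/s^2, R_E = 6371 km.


r = 10783.7890 km = 1.0783789e+07 m
T = 2*pi*sqrt(r^3/mu) = 2*pi*sqrt(1.254048e+21 / 3.986e14)
T = 11144.6977 s = 185.7450 min

185.7450 minutes


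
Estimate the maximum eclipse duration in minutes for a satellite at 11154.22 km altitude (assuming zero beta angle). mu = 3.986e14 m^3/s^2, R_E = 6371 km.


r = 17525.2200 km
T = 384.8178 min
Eclipse fraction = arcsin(R_E/r)/pi = arcsin(6371.0000/17525.2200)/pi
= arcsin(0.3635332)/pi = 0.1184297
Eclipse duration = 0.1184297 * 384.8178 = 45.5739 min

45.5739 minutes


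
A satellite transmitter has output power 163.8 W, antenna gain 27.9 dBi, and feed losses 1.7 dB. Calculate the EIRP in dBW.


Pt = 163.8 W = 22.1431 dBW
EIRP = Pt_dBW + Gt - losses = 22.1431 + 27.9 - 1.7 = 48.3431 dBW

48.3431 dBW


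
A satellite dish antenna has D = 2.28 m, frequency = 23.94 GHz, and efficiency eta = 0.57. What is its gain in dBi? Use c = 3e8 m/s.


lambda = c/f = 3e8 / 2.394e+10 = 0.01253133 m
G = eta*(pi*D/lambda)^2 = 0.57*(pi*2.28/0.01253133)^2
G = 186230.1863 (linear)
G = 10*log10(186230.1863) = 52.7005 dBi

52.7005 dBi


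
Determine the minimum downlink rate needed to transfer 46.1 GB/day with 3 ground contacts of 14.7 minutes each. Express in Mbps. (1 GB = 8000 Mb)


total contact time = 3 * 14.7 * 60 = 2646.0000 s
data = 46.1 GB = 368800.0000 Mb
rate = 368800.0000 / 2646.0000 = 139.3802 Mbps

139.3802 Mbps


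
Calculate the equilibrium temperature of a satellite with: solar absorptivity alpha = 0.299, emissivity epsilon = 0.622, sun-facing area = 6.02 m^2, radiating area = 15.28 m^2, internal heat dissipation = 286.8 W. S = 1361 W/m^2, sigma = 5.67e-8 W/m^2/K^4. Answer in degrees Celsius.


Numerator = alpha*S*A_sun + Q_int = 0.299*1361*6.02 + 286.8 = 2736.5728 W
Denominator = eps*sigma*A_rad = 0.622*5.67e-8*15.28 = 5.3888587e-07 W/K^4
T^4 = 5.0782047e+09 K^4
T = 266.9485 K = -6.2015 C

-6.2015 degrees Celsius


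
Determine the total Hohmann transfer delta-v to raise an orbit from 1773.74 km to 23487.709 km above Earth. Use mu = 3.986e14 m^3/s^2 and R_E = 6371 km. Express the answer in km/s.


r1 = 8144.7400 km = 8.14474e+06 m
r2 = 29858.7090 km = 2.9858709e+07 m
dv1 = sqrt(mu/r1)*(sqrt(2*r2/(r1+r2)) - 1) = 1773.7014 m/s
dv2 = sqrt(mu/r2)*(1 - sqrt(2*r1/(r1+r2))) = 1261.6246 m/s
total dv = |dv1| + |dv2| = 1773.7014 + 1261.6246 = 3035.3261 m/s = 3.0353 km/s

3.0353 km/s


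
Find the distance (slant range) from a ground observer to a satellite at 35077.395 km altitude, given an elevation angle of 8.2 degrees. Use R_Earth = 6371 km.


h = 35077.395 km, el = 8.2 deg
d = -R_E*sin(el) + sqrt((R_E*sin(el))^2 + 2*R_E*h + h^2)
d = -6371.0000*sin(0.143117) + sqrt((6371.0000*0.1426289)^2 + 2*6371.0000*35077.395 + 35077.395^2)
d = 40057.2179 km

40057.2179 km


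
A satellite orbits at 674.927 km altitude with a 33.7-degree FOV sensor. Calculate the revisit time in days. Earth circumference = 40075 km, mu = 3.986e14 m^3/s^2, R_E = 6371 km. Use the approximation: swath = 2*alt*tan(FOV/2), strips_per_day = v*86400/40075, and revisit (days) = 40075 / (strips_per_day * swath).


swath = 2*674.927*tan(0.294088) = 408.8306 km
v = sqrt(mu/r) = 7521.4154 m/s = 7.5214 km/s
strips/day = v*86400/40075 = 7.5214*86400/40075 = 16.2159
coverage/day = strips * swath = 16.2159 * 408.8306 = 6629.5374 km
revisit = 40075 / 6629.5374 = 6.0449 days

6.0449 days


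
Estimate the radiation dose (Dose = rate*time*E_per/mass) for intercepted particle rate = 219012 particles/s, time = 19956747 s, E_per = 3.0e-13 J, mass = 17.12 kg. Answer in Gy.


Total energy deposited = rate * time * E_per
  = 219012 * 19956747 * 3.0e-13 = 1.3112 J
Dose = E_total / mass = 1.3112 / 17.12
Dose = 0.07659054 Gy

0.0766 Gy


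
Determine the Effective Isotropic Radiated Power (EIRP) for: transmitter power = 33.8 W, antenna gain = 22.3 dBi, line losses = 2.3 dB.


Pt = 33.8 W = 15.2892 dBW
EIRP = Pt_dBW + Gt - losses = 15.2892 + 22.3 - 2.3 = 35.2892 dBW

35.2892 dBW


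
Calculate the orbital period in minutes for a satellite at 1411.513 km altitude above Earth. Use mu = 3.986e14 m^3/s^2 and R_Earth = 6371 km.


r = 7782.5130 km = 7.782513e+06 m
T = 2*pi*sqrt(r^3/mu) = 2*pi*sqrt(4.7136742e+20 / 3.986e14)
T = 6832.6788 s = 113.8780 min

113.8780 minutes


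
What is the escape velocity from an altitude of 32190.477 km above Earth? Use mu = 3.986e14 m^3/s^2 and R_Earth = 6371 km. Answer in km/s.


r = 6371.0 + 32190.477 = 38561.4770 km = 3.8561477e+07 m
v_esc = sqrt(2*mu/r) = sqrt(2*3.986e14 / 3.8561477e+07)
v_esc = 4546.8101 m/s = 4.5468 km/s

4.5468 km/s


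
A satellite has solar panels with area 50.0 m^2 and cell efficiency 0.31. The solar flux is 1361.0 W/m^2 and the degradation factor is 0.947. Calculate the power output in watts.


P = area * eta * S * degradation
P = 50.0 * 0.31 * 1361.0 * 0.947
P = 19977.4385 W

19977.4385 W


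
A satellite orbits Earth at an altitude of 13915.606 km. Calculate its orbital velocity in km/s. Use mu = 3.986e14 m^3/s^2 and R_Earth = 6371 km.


r = R_E + alt = 6371.0 + 13915.606 = 20286.6060 km = 2.0286606e+07 m
v = sqrt(mu/r) = sqrt(3.986e14 / 2.0286606e+07) = 4432.6552 m/s = 4.4327 km/s

4.4327 km/s


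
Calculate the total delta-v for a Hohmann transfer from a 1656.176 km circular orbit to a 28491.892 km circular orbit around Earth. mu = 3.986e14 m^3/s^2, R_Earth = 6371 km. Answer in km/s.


r1 = 8027.1760 km = 8.027176e+06 m
r2 = 34862.8920 km = 3.4862892e+07 m
dv1 = sqrt(mu/r1)*(sqrt(2*r2/(r1+r2)) - 1) = 1938.0177 m/s
dv2 = sqrt(mu/r2)*(1 - sqrt(2*r1/(r1+r2))) = 1312.5897 m/s
total dv = |dv1| + |dv2| = 1938.0177 + 1312.5897 = 3250.6074 m/s = 3.2506 km/s

3.2506 km/s


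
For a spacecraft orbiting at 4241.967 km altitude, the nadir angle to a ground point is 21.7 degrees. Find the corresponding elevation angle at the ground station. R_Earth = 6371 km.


r = R_E + alt = 10612.9670 km
Law of sines in the satellite / Earth-center / ground-point triangle:
  sin(nadir)/R_E = sin(90 + el)/r  =>  cos(el) = (r/R_E)*sin(nadir)
cos(el) = (10612.9670 / 6371.0000) * sin(21.7 deg) = 0.6159332
el = arccos(0.6159332) = 51.9802 deg
(Earth-central angle = 90 - nadir - el = 16.3198 deg)

51.9802 degrees


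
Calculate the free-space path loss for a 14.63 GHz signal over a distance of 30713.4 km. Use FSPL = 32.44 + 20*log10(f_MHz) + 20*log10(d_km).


f = 14.63 GHz = 14630.0000 MHz
d = 30713.4 km
FSPL = 32.44 + 20*log10(14630.0000) + 20*log10(30713.4)
FSPL = 32.44 + 83.3049 + 89.7466
FSPL = 205.4914 dB

205.4914 dB


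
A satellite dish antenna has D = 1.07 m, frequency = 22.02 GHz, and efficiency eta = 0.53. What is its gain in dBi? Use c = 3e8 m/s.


lambda = c/f = 3e8 / 2.202e+10 = 0.01362398 m
G = eta*(pi*D/lambda)^2 = 0.53*(pi*1.07/0.01362398)^2
G = 32265.2690 (linear)
G = 10*log10(32265.2690) = 45.0874 dBi

45.0874 dBi


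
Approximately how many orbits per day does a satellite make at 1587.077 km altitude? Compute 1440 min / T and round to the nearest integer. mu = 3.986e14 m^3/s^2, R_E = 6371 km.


r = 7.958077e+06 m
T = 2*pi*sqrt(r^3/mu) = 7065.1832 s = 117.7531 min
revs/day = 1440 / 117.7531 = 12.2290
Rounded: 12 revolutions per day

12 revolutions per day


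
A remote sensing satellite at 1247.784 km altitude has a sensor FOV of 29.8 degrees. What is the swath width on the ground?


FOV = 29.8 deg = 0.5201081 rad
swath = 2 * alt * tan(FOV/2) = 2 * 1247.784 * tan(0.2600541)
swath = 2 * 1247.784 * 0.2660794
swath = 664.0193 km

664.0193 km


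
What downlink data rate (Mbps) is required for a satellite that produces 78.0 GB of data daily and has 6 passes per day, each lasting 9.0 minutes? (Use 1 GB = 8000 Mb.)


total contact time = 6 * 9.0 * 60 = 3240.0000 s
data = 78.0 GB = 624000.0000 Mb
rate = 624000.0000 / 3240.0000 = 192.5926 Mbps

192.5926 Mbps


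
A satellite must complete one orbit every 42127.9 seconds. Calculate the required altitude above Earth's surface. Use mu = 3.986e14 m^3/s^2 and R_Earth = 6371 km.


T = 42127.9 s
r = (mu*T^2/(4*pi^2))^(1/3) = (3.986e14 * 42127.9^2 / (4*pi^2))^(1/3)
r = 2.6168112e+07 m = 26168.1122 km
alt = r - R_E = 26168.1122 - 6371 = 19797.1122 km

19797.1122 km


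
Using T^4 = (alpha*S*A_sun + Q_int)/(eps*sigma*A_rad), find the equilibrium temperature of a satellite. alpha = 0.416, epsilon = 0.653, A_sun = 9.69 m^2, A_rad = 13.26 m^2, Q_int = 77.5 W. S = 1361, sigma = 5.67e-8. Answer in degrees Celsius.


Numerator = alpha*S*A_sun + Q_int = 0.416*1361*9.69 + 77.5 = 5563.7454 W
Denominator = eps*sigma*A_rad = 0.653*5.67e-8*13.26 = 4.9095283e-07 W/K^4
T^4 = 1.1332546e+10 K^4
T = 326.2736 K = 53.1236 C

53.1236 degrees Celsius


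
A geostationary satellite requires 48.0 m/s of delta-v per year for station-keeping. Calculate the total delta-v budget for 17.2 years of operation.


dV = rate * years = 48.0 * 17.2
dV = 825.6000 m/s

825.6000 m/s


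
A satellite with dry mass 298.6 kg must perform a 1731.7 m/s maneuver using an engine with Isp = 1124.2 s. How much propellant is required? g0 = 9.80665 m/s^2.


ve = Isp * g0 = 1124.2 * 9.80665 = 11024.635930 m/s
mass ratio = exp(dv/ve) = exp(1731.7/11024.635930) = 1.17008393
m_prop = m_dry * (mr - 1) = 298.6 * (1.17008393 - 1)
m_prop = 50.7871 kg

50.7871 kg


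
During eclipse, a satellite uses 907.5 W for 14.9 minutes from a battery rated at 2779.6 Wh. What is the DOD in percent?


E_used = P * t / 60 = 907.5 * 14.9 / 60 = 225.3625 Wh
DOD = E_used / E_total * 100 = 225.3625 / 2779.6 * 100
DOD = 8.1077 %

8.1077 %


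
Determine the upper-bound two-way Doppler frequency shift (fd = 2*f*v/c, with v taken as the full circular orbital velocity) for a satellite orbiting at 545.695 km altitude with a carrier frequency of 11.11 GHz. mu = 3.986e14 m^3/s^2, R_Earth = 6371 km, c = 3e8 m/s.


r = 6.916695e+06 m
v = sqrt(mu/r) = 7591.3556 m/s (worst-case radial velocity)
f = 11.11 GHz = 1.111e+10 Hz
fd = 2*f*v/c = 2*1.111e+10*7591.3556/3.0e+08
fd = 562266.4035 Hz

562266.4035 Hz


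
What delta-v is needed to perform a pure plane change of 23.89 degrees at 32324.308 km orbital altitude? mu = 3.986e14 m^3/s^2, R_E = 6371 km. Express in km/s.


r = 38695.3080 km = 3.8695308e+07 m
V = sqrt(mu/r) = 3209.5156 m/s
di = 23.89 deg = 0.4169592 rad
dV = 2*V*sin(di/2) = 2*3209.5156*sin(0.2084796)
dV = 1328.5638 m/s = 1.3286 km/s

1.3286 km/s


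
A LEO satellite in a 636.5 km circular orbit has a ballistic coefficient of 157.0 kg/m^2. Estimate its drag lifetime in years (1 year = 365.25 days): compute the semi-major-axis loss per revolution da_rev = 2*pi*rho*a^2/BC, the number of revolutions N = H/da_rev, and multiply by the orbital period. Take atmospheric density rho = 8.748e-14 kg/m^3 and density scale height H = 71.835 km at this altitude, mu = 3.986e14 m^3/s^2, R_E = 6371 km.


a = R_E + alt = 7007.5000 km = 7.0075e+06 m
da_rev = 2*pi*rho*a^2/BC = 2*pi*8.748e-14*(7.0075e+06)^2/157.0 = 0.171915567 m per revolution
N = H/da_rev = 71835.0000 m / 0.171915567 m = 417850.4680 revolutions
P = 2*pi*sqrt(a^3/mu) = 5837.8896 s
lifetime = N*P = 417850.4680 * 5837.8896 = 2.4393649e+09 s = 28233.3903 days
years = 28233.3903 / 365.25 = 77.2988 years

77.2988 years


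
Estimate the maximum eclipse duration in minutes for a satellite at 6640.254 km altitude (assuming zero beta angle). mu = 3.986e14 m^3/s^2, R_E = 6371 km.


r = 13011.2540 km
T = 246.1720 min
Eclipse fraction = arcsin(R_E/r)/pi = arcsin(6371.0000/13011.2540)/pi
= arcsin(0.489653)/pi = 0.1628766
Eclipse duration = 0.1628766 * 246.1720 = 40.0957 min

40.0957 minutes


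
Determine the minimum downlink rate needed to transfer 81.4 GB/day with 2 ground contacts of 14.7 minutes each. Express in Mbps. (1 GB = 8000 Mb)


total contact time = 2 * 14.7 * 60 = 1764.0000 s
data = 81.4 GB = 651200.0000 Mb
rate = 651200.0000 / 1764.0000 = 369.1610 Mbps

369.1610 Mbps


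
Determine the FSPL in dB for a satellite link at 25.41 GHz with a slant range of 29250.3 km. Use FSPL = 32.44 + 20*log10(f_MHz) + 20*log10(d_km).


f = 25.41 GHz = 25410.0000 MHz
d = 29250.3 km
FSPL = 32.44 + 20*log10(25410.0000) + 20*log10(29250.3)
FSPL = 32.44 + 88.1001 + 89.3226
FSPL = 209.8627 dB

209.8627 dB


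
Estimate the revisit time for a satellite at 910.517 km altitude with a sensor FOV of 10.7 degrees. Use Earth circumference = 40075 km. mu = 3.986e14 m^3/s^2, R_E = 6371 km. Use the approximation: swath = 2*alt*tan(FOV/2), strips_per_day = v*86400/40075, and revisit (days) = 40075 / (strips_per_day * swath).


swath = 2*910.517*tan(0.09337511) = 170.5352 km
v = sqrt(mu/r) = 7398.7391 m/s = 7.3987 km/s
strips/day = v*86400/40075 = 7.3987*86400/40075 = 15.9514
coverage/day = strips * swath = 15.9514 * 170.5352 = 2720.2693 km
revisit = 40075 / 2720.2693 = 14.7320 days

14.7320 days


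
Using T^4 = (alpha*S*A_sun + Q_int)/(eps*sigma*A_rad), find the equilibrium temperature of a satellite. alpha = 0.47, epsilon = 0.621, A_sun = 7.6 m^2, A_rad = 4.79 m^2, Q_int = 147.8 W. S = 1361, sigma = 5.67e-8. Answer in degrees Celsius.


Numerator = alpha*S*A_sun + Q_int = 0.47*1361*7.6 + 147.8 = 5009.2920 W
Denominator = eps*sigma*A_rad = 0.621*5.67e-8*4.79 = 1.6865925e-07 W/K^4
T^4 = 2.9700665e+10 K^4
T = 415.1371 K = 141.9871 C

141.9871 degrees Celsius


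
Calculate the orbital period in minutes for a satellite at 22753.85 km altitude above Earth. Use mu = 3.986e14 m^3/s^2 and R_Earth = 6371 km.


r = 29124.8500 km = 2.912485e+07 m
T = 2*pi*sqrt(r^3/mu) = 2*pi*sqrt(2.4705355e+22 / 3.986e14)
T = 49465.9970 s = 824.4333 min

824.4333 minutes


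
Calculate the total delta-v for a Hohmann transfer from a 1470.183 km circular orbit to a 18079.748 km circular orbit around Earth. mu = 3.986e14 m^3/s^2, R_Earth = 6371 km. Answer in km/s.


r1 = 7841.1830 km = 7.841183e+06 m
r2 = 24450.7480 km = 2.4450748e+07 m
dv1 = sqrt(mu/r1)*(sqrt(2*r2/(r1+r2)) - 1) = 1644.0763 m/s
dv2 = sqrt(mu/r2)*(1 - sqrt(2*r1/(r1+r2))) = 1223.8702 m/s
total dv = |dv1| + |dv2| = 1644.0763 + 1223.8702 = 2867.9465 m/s = 2.8679 km/s

2.8679 km/s


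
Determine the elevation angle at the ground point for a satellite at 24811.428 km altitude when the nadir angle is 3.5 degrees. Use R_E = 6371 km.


r = R_E + alt = 31182.4280 km
Law of sines in the satellite / Earth-center / ground-point triangle:
  sin(nadir)/R_E = sin(90 + el)/r  =>  cos(el) = (r/R_E)*sin(nadir)
cos(el) = (31182.4280 / 6371.0000) * sin(3.5 deg) = 0.2987979
el = arccos(0.2987979) = 72.6146 deg
(Earth-central angle = 90 - nadir - el = 13.8854 deg)

72.6146 degrees


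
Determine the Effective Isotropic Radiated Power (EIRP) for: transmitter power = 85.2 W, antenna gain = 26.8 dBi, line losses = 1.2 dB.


Pt = 85.2 W = 19.3044 dBW
EIRP = Pt_dBW + Gt - losses = 19.3044 + 26.8 - 1.2 = 44.9044 dBW

44.9044 dBW


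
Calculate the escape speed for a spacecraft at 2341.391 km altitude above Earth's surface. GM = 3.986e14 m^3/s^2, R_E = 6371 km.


r = 6371.0 + 2341.391 = 8712.3910 km = 8.712391e+06 m
v_esc = sqrt(2*mu/r) = sqrt(2*3.986e14 / 8.712391e+06)
v_esc = 9565.6606 m/s = 9.5657 km/s

9.5657 km/s


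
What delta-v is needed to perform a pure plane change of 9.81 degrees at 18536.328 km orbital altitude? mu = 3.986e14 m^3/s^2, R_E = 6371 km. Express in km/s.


r = 24907.3280 km = 2.4907328e+07 m
V = sqrt(mu/r) = 4000.4153 m/s
di = 9.81 deg = 0.1712168 rad
dV = 2*V*sin(di/2) = 2*4000.4153*sin(0.0856084)
dV = 684.1020 m/s = 0.684102 km/s

0.6841 km/s


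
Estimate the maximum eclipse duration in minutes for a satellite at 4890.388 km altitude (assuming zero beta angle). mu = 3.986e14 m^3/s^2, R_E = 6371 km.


r = 11261.3880 km
T = 198.2202 min
Eclipse fraction = arcsin(R_E/r)/pi = arcsin(6371.0000/11261.3880)/pi
= arcsin(0.5657384)/pi = 0.1914088
Eclipse duration = 0.1914088 * 198.2202 = 37.9411 min

37.9411 minutes


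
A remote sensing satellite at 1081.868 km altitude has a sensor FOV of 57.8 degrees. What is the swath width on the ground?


FOV = 57.8 deg = 1.0088 rad
swath = 2 * alt * tan(FOV/2) = 2 * 1081.868 * tan(0.5044002)
swath = 2 * 1081.868 * 0.5520297
swath = 1194.4464 km

1194.4464 km


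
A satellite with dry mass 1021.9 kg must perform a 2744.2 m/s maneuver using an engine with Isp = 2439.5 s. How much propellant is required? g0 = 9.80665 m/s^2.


ve = Isp * g0 = 2439.5 * 9.80665 = 23923.322675 m/s
mass ratio = exp(dv/ve) = exp(2744.2/23923.322675) = 1.12154606
m_prop = m_dry * (mr - 1) = 1021.9 * (1.12154606 - 1)
m_prop = 124.2079 kg

124.2079 kg


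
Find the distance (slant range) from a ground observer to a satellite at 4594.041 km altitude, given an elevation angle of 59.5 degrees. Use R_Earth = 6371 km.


h = 4594.041 km, el = 59.5 deg
d = -R_E*sin(el) + sqrt((R_E*sin(el))^2 + 2*R_E*h + h^2)
d = -6371.0000*sin(1.0385) + sqrt((6371.0000*0.8616292)^2 + 2*6371.0000*4594.041 + 4594.041^2)
d = 4987.9853 km

4987.9853 km
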